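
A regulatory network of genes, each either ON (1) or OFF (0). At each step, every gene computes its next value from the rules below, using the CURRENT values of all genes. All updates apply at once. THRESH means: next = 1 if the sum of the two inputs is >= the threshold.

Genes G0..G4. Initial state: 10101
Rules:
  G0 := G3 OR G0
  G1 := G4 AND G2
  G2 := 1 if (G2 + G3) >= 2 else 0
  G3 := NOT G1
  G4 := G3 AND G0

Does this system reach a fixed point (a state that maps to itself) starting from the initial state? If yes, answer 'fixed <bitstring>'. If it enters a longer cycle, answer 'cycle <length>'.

Step 0: 10101
Step 1: G0=G3|G0=0|1=1 G1=G4&G2=1&1=1 G2=(1+0>=2)=0 G3=NOT G1=NOT 0=1 G4=G3&G0=0&1=0 -> 11010
Step 2: G0=G3|G0=1|1=1 G1=G4&G2=0&0=0 G2=(0+1>=2)=0 G3=NOT G1=NOT 1=0 G4=G3&G0=1&1=1 -> 10001
Step 3: G0=G3|G0=0|1=1 G1=G4&G2=1&0=0 G2=(0+0>=2)=0 G3=NOT G1=NOT 0=1 G4=G3&G0=0&1=0 -> 10010
Step 4: G0=G3|G0=1|1=1 G1=G4&G2=0&0=0 G2=(0+1>=2)=0 G3=NOT G1=NOT 0=1 G4=G3&G0=1&1=1 -> 10011
Step 5: G0=G3|G0=1|1=1 G1=G4&G2=1&0=0 G2=(0+1>=2)=0 G3=NOT G1=NOT 0=1 G4=G3&G0=1&1=1 -> 10011
Fixed point reached at step 4: 10011

Answer: fixed 10011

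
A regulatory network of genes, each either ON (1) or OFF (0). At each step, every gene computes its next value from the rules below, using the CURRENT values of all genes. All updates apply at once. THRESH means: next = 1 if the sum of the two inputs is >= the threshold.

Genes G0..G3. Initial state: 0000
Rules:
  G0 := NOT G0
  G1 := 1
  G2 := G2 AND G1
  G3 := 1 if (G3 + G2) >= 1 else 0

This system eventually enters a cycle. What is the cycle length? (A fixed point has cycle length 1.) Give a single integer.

Answer: 2

Derivation:
Step 0: 0000
Step 1: G0=NOT G0=NOT 0=1 G1=1(const) G2=G2&G1=0&0=0 G3=(0+0>=1)=0 -> 1100
Step 2: G0=NOT G0=NOT 1=0 G1=1(const) G2=G2&G1=0&1=0 G3=(0+0>=1)=0 -> 0100
Step 3: G0=NOT G0=NOT 0=1 G1=1(const) G2=G2&G1=0&1=0 G3=(0+0>=1)=0 -> 1100
State from step 3 equals state from step 1 -> cycle length 2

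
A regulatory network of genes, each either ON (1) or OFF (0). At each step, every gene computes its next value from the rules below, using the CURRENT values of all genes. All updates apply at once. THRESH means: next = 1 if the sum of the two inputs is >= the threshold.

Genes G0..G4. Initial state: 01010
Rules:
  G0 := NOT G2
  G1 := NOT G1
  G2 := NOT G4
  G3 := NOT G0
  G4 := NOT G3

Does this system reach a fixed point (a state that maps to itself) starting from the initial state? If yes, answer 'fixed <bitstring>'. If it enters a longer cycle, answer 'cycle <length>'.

Step 0: 01010
Step 1: G0=NOT G2=NOT 0=1 G1=NOT G1=NOT 1=0 G2=NOT G4=NOT 0=1 G3=NOT G0=NOT 0=1 G4=NOT G3=NOT 1=0 -> 10110
Step 2: G0=NOT G2=NOT 1=0 G1=NOT G1=NOT 0=1 G2=NOT G4=NOT 0=1 G3=NOT G0=NOT 1=0 G4=NOT G3=NOT 1=0 -> 01100
Step 3: G0=NOT G2=NOT 1=0 G1=NOT G1=NOT 1=0 G2=NOT G4=NOT 0=1 G3=NOT G0=NOT 0=1 G4=NOT G3=NOT 0=1 -> 00111
Step 4: G0=NOT G2=NOT 1=0 G1=NOT G1=NOT 0=1 G2=NOT G4=NOT 1=0 G3=NOT G0=NOT 0=1 G4=NOT G3=NOT 1=0 -> 01010
Cycle of length 4 starting at step 0 -> no fixed point

Answer: cycle 4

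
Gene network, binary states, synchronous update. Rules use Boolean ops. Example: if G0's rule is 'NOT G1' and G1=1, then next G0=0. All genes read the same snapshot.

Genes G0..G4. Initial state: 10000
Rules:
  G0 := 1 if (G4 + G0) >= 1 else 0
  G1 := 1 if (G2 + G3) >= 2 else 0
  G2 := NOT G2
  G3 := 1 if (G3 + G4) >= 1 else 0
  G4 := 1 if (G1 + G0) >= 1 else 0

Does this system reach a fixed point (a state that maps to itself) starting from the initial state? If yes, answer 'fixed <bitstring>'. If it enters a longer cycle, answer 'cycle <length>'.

Answer: cycle 2

Derivation:
Step 0: 10000
Step 1: G0=(0+1>=1)=1 G1=(0+0>=2)=0 G2=NOT G2=NOT 0=1 G3=(0+0>=1)=0 G4=(0+1>=1)=1 -> 10101
Step 2: G0=(1+1>=1)=1 G1=(1+0>=2)=0 G2=NOT G2=NOT 1=0 G3=(0+1>=1)=1 G4=(0+1>=1)=1 -> 10011
Step 3: G0=(1+1>=1)=1 G1=(0+1>=2)=0 G2=NOT G2=NOT 0=1 G3=(1+1>=1)=1 G4=(0+1>=1)=1 -> 10111
Step 4: G0=(1+1>=1)=1 G1=(1+1>=2)=1 G2=NOT G2=NOT 1=0 G3=(1+1>=1)=1 G4=(0+1>=1)=1 -> 11011
Step 5: G0=(1+1>=1)=1 G1=(0+1>=2)=0 G2=NOT G2=NOT 0=1 G3=(1+1>=1)=1 G4=(1+1>=1)=1 -> 10111
Cycle of length 2 starting at step 3 -> no fixed point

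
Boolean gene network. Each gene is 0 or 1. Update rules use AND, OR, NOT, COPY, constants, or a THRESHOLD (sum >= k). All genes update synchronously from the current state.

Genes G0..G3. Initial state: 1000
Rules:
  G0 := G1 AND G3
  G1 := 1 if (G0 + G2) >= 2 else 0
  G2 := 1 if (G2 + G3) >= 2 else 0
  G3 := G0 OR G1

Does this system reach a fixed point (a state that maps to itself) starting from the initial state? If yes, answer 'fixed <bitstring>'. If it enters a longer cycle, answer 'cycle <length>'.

Step 0: 1000
Step 1: G0=G1&G3=0&0=0 G1=(1+0>=2)=0 G2=(0+0>=2)=0 G3=G0|G1=1|0=1 -> 0001
Step 2: G0=G1&G3=0&1=0 G1=(0+0>=2)=0 G2=(0+1>=2)=0 G3=G0|G1=0|0=0 -> 0000
Step 3: G0=G1&G3=0&0=0 G1=(0+0>=2)=0 G2=(0+0>=2)=0 G3=G0|G1=0|0=0 -> 0000
Fixed point reached at step 2: 0000

Answer: fixed 0000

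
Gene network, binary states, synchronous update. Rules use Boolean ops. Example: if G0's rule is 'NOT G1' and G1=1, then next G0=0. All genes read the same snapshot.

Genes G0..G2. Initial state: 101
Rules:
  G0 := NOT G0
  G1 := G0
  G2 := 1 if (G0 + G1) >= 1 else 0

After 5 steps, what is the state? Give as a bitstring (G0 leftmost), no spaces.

Step 1: G0=NOT G0=NOT 1=0 G1=G0=1 G2=(1+0>=1)=1 -> 011
Step 2: G0=NOT G0=NOT 0=1 G1=G0=0 G2=(0+1>=1)=1 -> 101
Step 3: G0=NOT G0=NOT 1=0 G1=G0=1 G2=(1+0>=1)=1 -> 011
Step 4: G0=NOT G0=NOT 0=1 G1=G0=0 G2=(0+1>=1)=1 -> 101
Step 5: G0=NOT G0=NOT 1=0 G1=G0=1 G2=(1+0>=1)=1 -> 011

011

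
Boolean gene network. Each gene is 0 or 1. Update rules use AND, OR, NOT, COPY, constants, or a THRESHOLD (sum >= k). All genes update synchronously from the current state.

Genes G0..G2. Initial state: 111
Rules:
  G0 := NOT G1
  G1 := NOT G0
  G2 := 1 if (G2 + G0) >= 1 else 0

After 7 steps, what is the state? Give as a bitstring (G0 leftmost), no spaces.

Step 1: G0=NOT G1=NOT 1=0 G1=NOT G0=NOT 1=0 G2=(1+1>=1)=1 -> 001
Step 2: G0=NOT G1=NOT 0=1 G1=NOT G0=NOT 0=1 G2=(1+0>=1)=1 -> 111
Step 3: G0=NOT G1=NOT 1=0 G1=NOT G0=NOT 1=0 G2=(1+1>=1)=1 -> 001
Step 4: G0=NOT G1=NOT 0=1 G1=NOT G0=NOT 0=1 G2=(1+0>=1)=1 -> 111
Step 5: G0=NOT G1=NOT 1=0 G1=NOT G0=NOT 1=0 G2=(1+1>=1)=1 -> 001
Step 6: G0=NOT G1=NOT 0=1 G1=NOT G0=NOT 0=1 G2=(1+0>=1)=1 -> 111
Step 7: G0=NOT G1=NOT 1=0 G1=NOT G0=NOT 1=0 G2=(1+1>=1)=1 -> 001

001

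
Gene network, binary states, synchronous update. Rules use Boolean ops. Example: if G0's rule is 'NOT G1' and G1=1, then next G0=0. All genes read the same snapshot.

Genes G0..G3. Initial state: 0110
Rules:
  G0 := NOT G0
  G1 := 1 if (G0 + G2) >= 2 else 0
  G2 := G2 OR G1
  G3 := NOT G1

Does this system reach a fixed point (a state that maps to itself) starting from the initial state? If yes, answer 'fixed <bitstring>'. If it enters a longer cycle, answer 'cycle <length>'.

Step 0: 0110
Step 1: G0=NOT G0=NOT 0=1 G1=(0+1>=2)=0 G2=G2|G1=1|1=1 G3=NOT G1=NOT 1=0 -> 1010
Step 2: G0=NOT G0=NOT 1=0 G1=(1+1>=2)=1 G2=G2|G1=1|0=1 G3=NOT G1=NOT 0=1 -> 0111
Step 3: G0=NOT G0=NOT 0=1 G1=(0+1>=2)=0 G2=G2|G1=1|1=1 G3=NOT G1=NOT 1=0 -> 1010
Cycle of length 2 starting at step 1 -> no fixed point

Answer: cycle 2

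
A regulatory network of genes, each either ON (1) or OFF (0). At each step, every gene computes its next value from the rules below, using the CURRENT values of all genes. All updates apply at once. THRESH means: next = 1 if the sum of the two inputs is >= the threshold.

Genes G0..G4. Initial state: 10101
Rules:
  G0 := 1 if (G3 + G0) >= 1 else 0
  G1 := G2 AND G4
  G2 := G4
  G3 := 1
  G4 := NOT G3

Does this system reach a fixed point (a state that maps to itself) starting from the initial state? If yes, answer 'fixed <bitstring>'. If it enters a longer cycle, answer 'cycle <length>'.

Answer: fixed 10010

Derivation:
Step 0: 10101
Step 1: G0=(0+1>=1)=1 G1=G2&G4=1&1=1 G2=G4=1 G3=1(const) G4=NOT G3=NOT 0=1 -> 11111
Step 2: G0=(1+1>=1)=1 G1=G2&G4=1&1=1 G2=G4=1 G3=1(const) G4=NOT G3=NOT 1=0 -> 11110
Step 3: G0=(1+1>=1)=1 G1=G2&G4=1&0=0 G2=G4=0 G3=1(const) G4=NOT G3=NOT 1=0 -> 10010
Step 4: G0=(1+1>=1)=1 G1=G2&G4=0&0=0 G2=G4=0 G3=1(const) G4=NOT G3=NOT 1=0 -> 10010
Fixed point reached at step 3: 10010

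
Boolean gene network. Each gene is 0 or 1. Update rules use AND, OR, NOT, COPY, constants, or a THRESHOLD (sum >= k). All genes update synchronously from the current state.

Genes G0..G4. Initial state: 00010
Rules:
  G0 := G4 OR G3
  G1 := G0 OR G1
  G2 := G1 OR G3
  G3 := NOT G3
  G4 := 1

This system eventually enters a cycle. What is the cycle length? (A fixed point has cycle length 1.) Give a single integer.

Answer: 2

Derivation:
Step 0: 00010
Step 1: G0=G4|G3=0|1=1 G1=G0|G1=0|0=0 G2=G1|G3=0|1=1 G3=NOT G3=NOT 1=0 G4=1(const) -> 10101
Step 2: G0=G4|G3=1|0=1 G1=G0|G1=1|0=1 G2=G1|G3=0|0=0 G3=NOT G3=NOT 0=1 G4=1(const) -> 11011
Step 3: G0=G4|G3=1|1=1 G1=G0|G1=1|1=1 G2=G1|G3=1|1=1 G3=NOT G3=NOT 1=0 G4=1(const) -> 11101
Step 4: G0=G4|G3=1|0=1 G1=G0|G1=1|1=1 G2=G1|G3=1|0=1 G3=NOT G3=NOT 0=1 G4=1(const) -> 11111
Step 5: G0=G4|G3=1|1=1 G1=G0|G1=1|1=1 G2=G1|G3=1|1=1 G3=NOT G3=NOT 1=0 G4=1(const) -> 11101
State from step 5 equals state from step 3 -> cycle length 2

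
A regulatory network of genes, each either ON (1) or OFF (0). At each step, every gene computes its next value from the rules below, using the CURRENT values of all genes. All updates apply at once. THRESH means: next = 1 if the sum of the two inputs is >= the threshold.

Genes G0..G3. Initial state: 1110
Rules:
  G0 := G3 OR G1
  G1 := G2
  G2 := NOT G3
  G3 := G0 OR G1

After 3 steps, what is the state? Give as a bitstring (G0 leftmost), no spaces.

Step 1: G0=G3|G1=0|1=1 G1=G2=1 G2=NOT G3=NOT 0=1 G3=G0|G1=1|1=1 -> 1111
Step 2: G0=G3|G1=1|1=1 G1=G2=1 G2=NOT G3=NOT 1=0 G3=G0|G1=1|1=1 -> 1101
Step 3: G0=G3|G1=1|1=1 G1=G2=0 G2=NOT G3=NOT 1=0 G3=G0|G1=1|1=1 -> 1001

1001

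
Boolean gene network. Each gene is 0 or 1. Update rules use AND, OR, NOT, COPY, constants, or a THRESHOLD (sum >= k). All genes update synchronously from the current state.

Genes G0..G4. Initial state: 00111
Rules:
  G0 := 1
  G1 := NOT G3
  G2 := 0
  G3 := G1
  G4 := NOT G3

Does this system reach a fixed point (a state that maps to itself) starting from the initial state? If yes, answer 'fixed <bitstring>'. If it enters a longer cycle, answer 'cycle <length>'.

Step 0: 00111
Step 1: G0=1(const) G1=NOT G3=NOT 1=0 G2=0(const) G3=G1=0 G4=NOT G3=NOT 1=0 -> 10000
Step 2: G0=1(const) G1=NOT G3=NOT 0=1 G2=0(const) G3=G1=0 G4=NOT G3=NOT 0=1 -> 11001
Step 3: G0=1(const) G1=NOT G3=NOT 0=1 G2=0(const) G3=G1=1 G4=NOT G3=NOT 0=1 -> 11011
Step 4: G0=1(const) G1=NOT G3=NOT 1=0 G2=0(const) G3=G1=1 G4=NOT G3=NOT 1=0 -> 10010
Step 5: G0=1(const) G1=NOT G3=NOT 1=0 G2=0(const) G3=G1=0 G4=NOT G3=NOT 1=0 -> 10000
Cycle of length 4 starting at step 1 -> no fixed point

Answer: cycle 4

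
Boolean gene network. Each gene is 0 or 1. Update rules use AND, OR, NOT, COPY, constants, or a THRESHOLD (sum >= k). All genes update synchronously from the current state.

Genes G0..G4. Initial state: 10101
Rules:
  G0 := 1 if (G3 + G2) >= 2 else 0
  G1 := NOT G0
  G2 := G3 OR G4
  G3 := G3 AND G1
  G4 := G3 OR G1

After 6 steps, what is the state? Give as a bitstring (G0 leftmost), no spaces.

Step 1: G0=(0+1>=2)=0 G1=NOT G0=NOT 1=0 G2=G3|G4=0|1=1 G3=G3&G1=0&0=0 G4=G3|G1=0|0=0 -> 00100
Step 2: G0=(0+1>=2)=0 G1=NOT G0=NOT 0=1 G2=G3|G4=0|0=0 G3=G3&G1=0&0=0 G4=G3|G1=0|0=0 -> 01000
Step 3: G0=(0+0>=2)=0 G1=NOT G0=NOT 0=1 G2=G3|G4=0|0=0 G3=G3&G1=0&1=0 G4=G3|G1=0|1=1 -> 01001
Step 4: G0=(0+0>=2)=0 G1=NOT G0=NOT 0=1 G2=G3|G4=0|1=1 G3=G3&G1=0&1=0 G4=G3|G1=0|1=1 -> 01101
Step 5: G0=(0+1>=2)=0 G1=NOT G0=NOT 0=1 G2=G3|G4=0|1=1 G3=G3&G1=0&1=0 G4=G3|G1=0|1=1 -> 01101
Step 6: G0=(0+1>=2)=0 G1=NOT G0=NOT 0=1 G2=G3|G4=0|1=1 G3=G3&G1=0&1=0 G4=G3|G1=0|1=1 -> 01101

01101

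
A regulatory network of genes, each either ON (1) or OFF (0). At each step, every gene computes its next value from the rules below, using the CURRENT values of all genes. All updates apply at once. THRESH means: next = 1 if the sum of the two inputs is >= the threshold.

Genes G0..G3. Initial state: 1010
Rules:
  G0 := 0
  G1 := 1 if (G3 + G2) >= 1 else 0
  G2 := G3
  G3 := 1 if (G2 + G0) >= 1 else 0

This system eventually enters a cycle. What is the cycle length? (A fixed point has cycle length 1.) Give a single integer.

Step 0: 1010
Step 1: G0=0(const) G1=(0+1>=1)=1 G2=G3=0 G3=(1+1>=1)=1 -> 0101
Step 2: G0=0(const) G1=(1+0>=1)=1 G2=G3=1 G3=(0+0>=1)=0 -> 0110
Step 3: G0=0(const) G1=(0+1>=1)=1 G2=G3=0 G3=(1+0>=1)=1 -> 0101
State from step 3 equals state from step 1 -> cycle length 2

Answer: 2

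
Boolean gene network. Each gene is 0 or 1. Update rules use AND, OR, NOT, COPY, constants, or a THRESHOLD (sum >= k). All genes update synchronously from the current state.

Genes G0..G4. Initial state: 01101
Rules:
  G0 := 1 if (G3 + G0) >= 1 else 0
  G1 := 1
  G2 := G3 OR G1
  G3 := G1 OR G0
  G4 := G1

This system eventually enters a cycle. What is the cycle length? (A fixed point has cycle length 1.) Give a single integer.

Step 0: 01101
Step 1: G0=(0+0>=1)=0 G1=1(const) G2=G3|G1=0|1=1 G3=G1|G0=1|0=1 G4=G1=1 -> 01111
Step 2: G0=(1+0>=1)=1 G1=1(const) G2=G3|G1=1|1=1 G3=G1|G0=1|0=1 G4=G1=1 -> 11111
Step 3: G0=(1+1>=1)=1 G1=1(const) G2=G3|G1=1|1=1 G3=G1|G0=1|1=1 G4=G1=1 -> 11111
State from step 3 equals state from step 2 -> cycle length 1

Answer: 1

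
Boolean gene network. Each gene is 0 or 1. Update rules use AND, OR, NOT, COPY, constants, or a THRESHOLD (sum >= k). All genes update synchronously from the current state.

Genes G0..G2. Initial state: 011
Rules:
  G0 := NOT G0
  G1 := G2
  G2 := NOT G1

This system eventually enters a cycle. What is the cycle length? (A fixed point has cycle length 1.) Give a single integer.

Answer: 4

Derivation:
Step 0: 011
Step 1: G0=NOT G0=NOT 0=1 G1=G2=1 G2=NOT G1=NOT 1=0 -> 110
Step 2: G0=NOT G0=NOT 1=0 G1=G2=0 G2=NOT G1=NOT 1=0 -> 000
Step 3: G0=NOT G0=NOT 0=1 G1=G2=0 G2=NOT G1=NOT 0=1 -> 101
Step 4: G0=NOT G0=NOT 1=0 G1=G2=1 G2=NOT G1=NOT 0=1 -> 011
State from step 4 equals state from step 0 -> cycle length 4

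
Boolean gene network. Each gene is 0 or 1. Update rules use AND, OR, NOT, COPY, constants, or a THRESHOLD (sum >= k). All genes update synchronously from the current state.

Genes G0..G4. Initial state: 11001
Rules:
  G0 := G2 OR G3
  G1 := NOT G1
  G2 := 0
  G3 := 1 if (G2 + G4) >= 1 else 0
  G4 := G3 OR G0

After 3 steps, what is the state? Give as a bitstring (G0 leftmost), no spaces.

Step 1: G0=G2|G3=0|0=0 G1=NOT G1=NOT 1=0 G2=0(const) G3=(0+1>=1)=1 G4=G3|G0=0|1=1 -> 00011
Step 2: G0=G2|G3=0|1=1 G1=NOT G1=NOT 0=1 G2=0(const) G3=(0+1>=1)=1 G4=G3|G0=1|0=1 -> 11011
Step 3: G0=G2|G3=0|1=1 G1=NOT G1=NOT 1=0 G2=0(const) G3=(0+1>=1)=1 G4=G3|G0=1|1=1 -> 10011

10011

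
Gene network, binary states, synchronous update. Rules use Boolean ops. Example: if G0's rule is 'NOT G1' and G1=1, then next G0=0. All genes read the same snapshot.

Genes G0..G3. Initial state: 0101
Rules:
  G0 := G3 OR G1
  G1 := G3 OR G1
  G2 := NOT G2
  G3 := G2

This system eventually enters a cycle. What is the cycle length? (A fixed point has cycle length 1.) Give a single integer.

Answer: 2

Derivation:
Step 0: 0101
Step 1: G0=G3|G1=1|1=1 G1=G3|G1=1|1=1 G2=NOT G2=NOT 0=1 G3=G2=0 -> 1110
Step 2: G0=G3|G1=0|1=1 G1=G3|G1=0|1=1 G2=NOT G2=NOT 1=0 G3=G2=1 -> 1101
Step 3: G0=G3|G1=1|1=1 G1=G3|G1=1|1=1 G2=NOT G2=NOT 0=1 G3=G2=0 -> 1110
State from step 3 equals state from step 1 -> cycle length 2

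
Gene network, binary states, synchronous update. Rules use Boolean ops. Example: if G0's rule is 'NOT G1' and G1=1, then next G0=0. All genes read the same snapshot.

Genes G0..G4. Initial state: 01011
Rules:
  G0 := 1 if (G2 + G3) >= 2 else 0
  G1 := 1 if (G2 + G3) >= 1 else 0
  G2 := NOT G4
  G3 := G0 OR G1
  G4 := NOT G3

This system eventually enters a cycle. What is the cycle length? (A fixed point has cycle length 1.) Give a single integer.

Step 0: 01011
Step 1: G0=(0+1>=2)=0 G1=(0+1>=1)=1 G2=NOT G4=NOT 1=0 G3=G0|G1=0|1=1 G4=NOT G3=NOT 1=0 -> 01010
Step 2: G0=(0+1>=2)=0 G1=(0+1>=1)=1 G2=NOT G4=NOT 0=1 G3=G0|G1=0|1=1 G4=NOT G3=NOT 1=0 -> 01110
Step 3: G0=(1+1>=2)=1 G1=(1+1>=1)=1 G2=NOT G4=NOT 0=1 G3=G0|G1=0|1=1 G4=NOT G3=NOT 1=0 -> 11110
Step 4: G0=(1+1>=2)=1 G1=(1+1>=1)=1 G2=NOT G4=NOT 0=1 G3=G0|G1=1|1=1 G4=NOT G3=NOT 1=0 -> 11110
State from step 4 equals state from step 3 -> cycle length 1

Answer: 1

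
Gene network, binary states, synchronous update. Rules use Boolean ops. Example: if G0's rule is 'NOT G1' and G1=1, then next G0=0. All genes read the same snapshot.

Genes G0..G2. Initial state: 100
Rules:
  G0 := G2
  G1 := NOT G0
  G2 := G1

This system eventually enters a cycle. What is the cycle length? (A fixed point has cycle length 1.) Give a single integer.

Step 0: 100
Step 1: G0=G2=0 G1=NOT G0=NOT 1=0 G2=G1=0 -> 000
Step 2: G0=G2=0 G1=NOT G0=NOT 0=1 G2=G1=0 -> 010
Step 3: G0=G2=0 G1=NOT G0=NOT 0=1 G2=G1=1 -> 011
Step 4: G0=G2=1 G1=NOT G0=NOT 0=1 G2=G1=1 -> 111
Step 5: G0=G2=1 G1=NOT G0=NOT 1=0 G2=G1=1 -> 101
Step 6: G0=G2=1 G1=NOT G0=NOT 1=0 G2=G1=0 -> 100
State from step 6 equals state from step 0 -> cycle length 6

Answer: 6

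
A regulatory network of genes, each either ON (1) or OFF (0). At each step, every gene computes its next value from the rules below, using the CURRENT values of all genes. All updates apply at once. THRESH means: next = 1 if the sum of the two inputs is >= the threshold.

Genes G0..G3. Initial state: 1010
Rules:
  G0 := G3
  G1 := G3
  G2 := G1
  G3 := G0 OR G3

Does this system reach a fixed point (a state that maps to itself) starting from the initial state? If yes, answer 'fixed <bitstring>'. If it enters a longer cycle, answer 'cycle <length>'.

Answer: fixed 1111

Derivation:
Step 0: 1010
Step 1: G0=G3=0 G1=G3=0 G2=G1=0 G3=G0|G3=1|0=1 -> 0001
Step 2: G0=G3=1 G1=G3=1 G2=G1=0 G3=G0|G3=0|1=1 -> 1101
Step 3: G0=G3=1 G1=G3=1 G2=G1=1 G3=G0|G3=1|1=1 -> 1111
Step 4: G0=G3=1 G1=G3=1 G2=G1=1 G3=G0|G3=1|1=1 -> 1111
Fixed point reached at step 3: 1111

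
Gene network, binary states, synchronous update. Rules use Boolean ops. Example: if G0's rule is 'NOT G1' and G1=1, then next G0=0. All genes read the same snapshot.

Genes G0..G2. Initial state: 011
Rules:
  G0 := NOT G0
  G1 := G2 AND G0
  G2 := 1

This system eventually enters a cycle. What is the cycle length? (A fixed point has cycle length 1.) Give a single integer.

Answer: 2

Derivation:
Step 0: 011
Step 1: G0=NOT G0=NOT 0=1 G1=G2&G0=1&0=0 G2=1(const) -> 101
Step 2: G0=NOT G0=NOT 1=0 G1=G2&G0=1&1=1 G2=1(const) -> 011
State from step 2 equals state from step 0 -> cycle length 2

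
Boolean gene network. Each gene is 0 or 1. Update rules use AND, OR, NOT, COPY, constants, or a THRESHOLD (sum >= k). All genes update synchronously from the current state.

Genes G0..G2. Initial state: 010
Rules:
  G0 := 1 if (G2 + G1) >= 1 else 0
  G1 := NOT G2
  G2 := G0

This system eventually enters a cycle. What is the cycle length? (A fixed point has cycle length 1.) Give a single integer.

Step 0: 010
Step 1: G0=(0+1>=1)=1 G1=NOT G2=NOT 0=1 G2=G0=0 -> 110
Step 2: G0=(0+1>=1)=1 G1=NOT G2=NOT 0=1 G2=G0=1 -> 111
Step 3: G0=(1+1>=1)=1 G1=NOT G2=NOT 1=0 G2=G0=1 -> 101
Step 4: G0=(1+0>=1)=1 G1=NOT G2=NOT 1=0 G2=G0=1 -> 101
State from step 4 equals state from step 3 -> cycle length 1

Answer: 1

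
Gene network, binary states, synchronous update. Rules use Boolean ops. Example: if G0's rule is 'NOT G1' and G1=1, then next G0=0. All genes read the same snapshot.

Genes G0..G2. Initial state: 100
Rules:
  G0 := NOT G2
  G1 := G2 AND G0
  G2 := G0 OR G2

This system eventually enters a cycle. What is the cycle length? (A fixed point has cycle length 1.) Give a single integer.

Answer: 1

Derivation:
Step 0: 100
Step 1: G0=NOT G2=NOT 0=1 G1=G2&G0=0&1=0 G2=G0|G2=1|0=1 -> 101
Step 2: G0=NOT G2=NOT 1=0 G1=G2&G0=1&1=1 G2=G0|G2=1|1=1 -> 011
Step 3: G0=NOT G2=NOT 1=0 G1=G2&G0=1&0=0 G2=G0|G2=0|1=1 -> 001
Step 4: G0=NOT G2=NOT 1=0 G1=G2&G0=1&0=0 G2=G0|G2=0|1=1 -> 001
State from step 4 equals state from step 3 -> cycle length 1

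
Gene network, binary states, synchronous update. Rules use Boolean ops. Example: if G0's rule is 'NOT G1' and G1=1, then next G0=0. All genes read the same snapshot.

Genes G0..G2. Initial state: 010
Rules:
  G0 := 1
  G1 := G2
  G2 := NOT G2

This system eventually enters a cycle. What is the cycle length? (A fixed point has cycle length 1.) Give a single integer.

Step 0: 010
Step 1: G0=1(const) G1=G2=0 G2=NOT G2=NOT 0=1 -> 101
Step 2: G0=1(const) G1=G2=1 G2=NOT G2=NOT 1=0 -> 110
Step 3: G0=1(const) G1=G2=0 G2=NOT G2=NOT 0=1 -> 101
State from step 3 equals state from step 1 -> cycle length 2

Answer: 2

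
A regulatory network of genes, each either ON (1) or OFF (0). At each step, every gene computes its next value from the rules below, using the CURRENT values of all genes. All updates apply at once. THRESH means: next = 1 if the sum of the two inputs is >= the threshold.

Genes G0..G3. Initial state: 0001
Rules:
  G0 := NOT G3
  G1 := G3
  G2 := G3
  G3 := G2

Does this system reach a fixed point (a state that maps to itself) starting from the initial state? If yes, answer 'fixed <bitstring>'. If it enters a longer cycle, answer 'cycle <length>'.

Step 0: 0001
Step 1: G0=NOT G3=NOT 1=0 G1=G3=1 G2=G3=1 G3=G2=0 -> 0110
Step 2: G0=NOT G3=NOT 0=1 G1=G3=0 G2=G3=0 G3=G2=1 -> 1001
Step 3: G0=NOT G3=NOT 1=0 G1=G3=1 G2=G3=1 G3=G2=0 -> 0110
Cycle of length 2 starting at step 1 -> no fixed point

Answer: cycle 2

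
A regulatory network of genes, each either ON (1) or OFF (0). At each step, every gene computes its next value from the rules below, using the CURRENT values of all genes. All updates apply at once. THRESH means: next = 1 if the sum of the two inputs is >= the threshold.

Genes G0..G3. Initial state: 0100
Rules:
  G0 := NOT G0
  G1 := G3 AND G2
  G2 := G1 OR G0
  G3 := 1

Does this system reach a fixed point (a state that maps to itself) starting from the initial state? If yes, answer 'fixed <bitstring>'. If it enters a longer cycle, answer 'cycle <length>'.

Answer: cycle 2

Derivation:
Step 0: 0100
Step 1: G0=NOT G0=NOT 0=1 G1=G3&G2=0&0=0 G2=G1|G0=1|0=1 G3=1(const) -> 1011
Step 2: G0=NOT G0=NOT 1=0 G1=G3&G2=1&1=1 G2=G1|G0=0|1=1 G3=1(const) -> 0111
Step 3: G0=NOT G0=NOT 0=1 G1=G3&G2=1&1=1 G2=G1|G0=1|0=1 G3=1(const) -> 1111
Step 4: G0=NOT G0=NOT 1=0 G1=G3&G2=1&1=1 G2=G1|G0=1|1=1 G3=1(const) -> 0111
Cycle of length 2 starting at step 2 -> no fixed point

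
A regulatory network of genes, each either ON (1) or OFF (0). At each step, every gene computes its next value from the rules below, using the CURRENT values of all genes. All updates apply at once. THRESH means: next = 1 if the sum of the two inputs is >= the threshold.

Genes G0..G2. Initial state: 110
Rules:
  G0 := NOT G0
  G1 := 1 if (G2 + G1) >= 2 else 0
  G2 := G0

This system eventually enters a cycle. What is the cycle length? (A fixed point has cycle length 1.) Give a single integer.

Answer: 2

Derivation:
Step 0: 110
Step 1: G0=NOT G0=NOT 1=0 G1=(0+1>=2)=0 G2=G0=1 -> 001
Step 2: G0=NOT G0=NOT 0=1 G1=(1+0>=2)=0 G2=G0=0 -> 100
Step 3: G0=NOT G0=NOT 1=0 G1=(0+0>=2)=0 G2=G0=1 -> 001
State from step 3 equals state from step 1 -> cycle length 2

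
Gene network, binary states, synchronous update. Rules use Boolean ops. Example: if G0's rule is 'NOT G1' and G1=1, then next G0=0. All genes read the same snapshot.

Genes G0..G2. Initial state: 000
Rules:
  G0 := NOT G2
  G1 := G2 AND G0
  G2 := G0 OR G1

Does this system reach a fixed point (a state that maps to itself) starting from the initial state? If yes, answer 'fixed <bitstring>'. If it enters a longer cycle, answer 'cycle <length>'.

Answer: cycle 5

Derivation:
Step 0: 000
Step 1: G0=NOT G2=NOT 0=1 G1=G2&G0=0&0=0 G2=G0|G1=0|0=0 -> 100
Step 2: G0=NOT G2=NOT 0=1 G1=G2&G0=0&1=0 G2=G0|G1=1|0=1 -> 101
Step 3: G0=NOT G2=NOT 1=0 G1=G2&G0=1&1=1 G2=G0|G1=1|0=1 -> 011
Step 4: G0=NOT G2=NOT 1=0 G1=G2&G0=1&0=0 G2=G0|G1=0|1=1 -> 001
Step 5: G0=NOT G2=NOT 1=0 G1=G2&G0=1&0=0 G2=G0|G1=0|0=0 -> 000
Cycle of length 5 starting at step 0 -> no fixed point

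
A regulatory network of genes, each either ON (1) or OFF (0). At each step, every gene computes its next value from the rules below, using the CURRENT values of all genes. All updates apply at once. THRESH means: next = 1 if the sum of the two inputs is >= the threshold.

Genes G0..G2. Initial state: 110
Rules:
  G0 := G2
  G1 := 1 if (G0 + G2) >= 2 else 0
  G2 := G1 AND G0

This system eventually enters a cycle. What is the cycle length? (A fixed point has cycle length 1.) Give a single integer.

Step 0: 110
Step 1: G0=G2=0 G1=(1+0>=2)=0 G2=G1&G0=1&1=1 -> 001
Step 2: G0=G2=1 G1=(0+1>=2)=0 G2=G1&G0=0&0=0 -> 100
Step 3: G0=G2=0 G1=(1+0>=2)=0 G2=G1&G0=0&1=0 -> 000
Step 4: G0=G2=0 G1=(0+0>=2)=0 G2=G1&G0=0&0=0 -> 000
State from step 4 equals state from step 3 -> cycle length 1

Answer: 1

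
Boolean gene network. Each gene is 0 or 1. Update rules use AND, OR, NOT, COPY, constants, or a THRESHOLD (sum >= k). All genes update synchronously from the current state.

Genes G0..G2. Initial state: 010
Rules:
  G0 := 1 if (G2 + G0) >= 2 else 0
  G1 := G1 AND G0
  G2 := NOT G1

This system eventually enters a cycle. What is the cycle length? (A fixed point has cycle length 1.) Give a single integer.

Answer: 1

Derivation:
Step 0: 010
Step 1: G0=(0+0>=2)=0 G1=G1&G0=1&0=0 G2=NOT G1=NOT 1=0 -> 000
Step 2: G0=(0+0>=2)=0 G1=G1&G0=0&0=0 G2=NOT G1=NOT 0=1 -> 001
Step 3: G0=(1+0>=2)=0 G1=G1&G0=0&0=0 G2=NOT G1=NOT 0=1 -> 001
State from step 3 equals state from step 2 -> cycle length 1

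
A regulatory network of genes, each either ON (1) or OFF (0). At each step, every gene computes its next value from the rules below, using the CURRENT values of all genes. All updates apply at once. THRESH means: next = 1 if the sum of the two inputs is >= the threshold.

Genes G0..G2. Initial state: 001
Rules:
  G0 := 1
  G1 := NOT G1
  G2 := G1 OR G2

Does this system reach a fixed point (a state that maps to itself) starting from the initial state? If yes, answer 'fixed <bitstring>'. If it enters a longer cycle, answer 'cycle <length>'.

Answer: cycle 2

Derivation:
Step 0: 001
Step 1: G0=1(const) G1=NOT G1=NOT 0=1 G2=G1|G2=0|1=1 -> 111
Step 2: G0=1(const) G1=NOT G1=NOT 1=0 G2=G1|G2=1|1=1 -> 101
Step 3: G0=1(const) G1=NOT G1=NOT 0=1 G2=G1|G2=0|1=1 -> 111
Cycle of length 2 starting at step 1 -> no fixed point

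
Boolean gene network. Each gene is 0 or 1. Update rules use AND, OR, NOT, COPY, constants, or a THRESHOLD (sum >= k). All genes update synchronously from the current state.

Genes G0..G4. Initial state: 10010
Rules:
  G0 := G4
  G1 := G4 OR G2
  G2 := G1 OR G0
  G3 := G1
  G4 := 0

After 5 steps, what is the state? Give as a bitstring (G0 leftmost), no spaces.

Step 1: G0=G4=0 G1=G4|G2=0|0=0 G2=G1|G0=0|1=1 G3=G1=0 G4=0(const) -> 00100
Step 2: G0=G4=0 G1=G4|G2=0|1=1 G2=G1|G0=0|0=0 G3=G1=0 G4=0(const) -> 01000
Step 3: G0=G4=0 G1=G4|G2=0|0=0 G2=G1|G0=1|0=1 G3=G1=1 G4=0(const) -> 00110
Step 4: G0=G4=0 G1=G4|G2=0|1=1 G2=G1|G0=0|0=0 G3=G1=0 G4=0(const) -> 01000
Step 5: G0=G4=0 G1=G4|G2=0|0=0 G2=G1|G0=1|0=1 G3=G1=1 G4=0(const) -> 00110

00110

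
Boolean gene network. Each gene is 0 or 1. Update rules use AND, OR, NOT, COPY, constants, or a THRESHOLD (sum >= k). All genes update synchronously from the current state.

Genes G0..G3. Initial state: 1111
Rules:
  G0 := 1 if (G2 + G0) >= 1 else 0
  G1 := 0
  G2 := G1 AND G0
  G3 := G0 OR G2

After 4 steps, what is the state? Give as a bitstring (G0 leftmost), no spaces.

Step 1: G0=(1+1>=1)=1 G1=0(const) G2=G1&G0=1&1=1 G3=G0|G2=1|1=1 -> 1011
Step 2: G0=(1+1>=1)=1 G1=0(const) G2=G1&G0=0&1=0 G3=G0|G2=1|1=1 -> 1001
Step 3: G0=(0+1>=1)=1 G1=0(const) G2=G1&G0=0&1=0 G3=G0|G2=1|0=1 -> 1001
Step 4: G0=(0+1>=1)=1 G1=0(const) G2=G1&G0=0&1=0 G3=G0|G2=1|0=1 -> 1001

1001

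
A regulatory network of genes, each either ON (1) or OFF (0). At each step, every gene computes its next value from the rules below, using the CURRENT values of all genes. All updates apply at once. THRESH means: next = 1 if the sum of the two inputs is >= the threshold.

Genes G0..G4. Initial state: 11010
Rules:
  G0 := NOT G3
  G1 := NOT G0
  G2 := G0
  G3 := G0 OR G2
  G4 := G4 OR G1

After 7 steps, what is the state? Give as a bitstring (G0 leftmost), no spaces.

Step 1: G0=NOT G3=NOT 1=0 G1=NOT G0=NOT 1=0 G2=G0=1 G3=G0|G2=1|0=1 G4=G4|G1=0|1=1 -> 00111
Step 2: G0=NOT G3=NOT 1=0 G1=NOT G0=NOT 0=1 G2=G0=0 G3=G0|G2=0|1=1 G4=G4|G1=1|0=1 -> 01011
Step 3: G0=NOT G3=NOT 1=0 G1=NOT G0=NOT 0=1 G2=G0=0 G3=G0|G2=0|0=0 G4=G4|G1=1|1=1 -> 01001
Step 4: G0=NOT G3=NOT 0=1 G1=NOT G0=NOT 0=1 G2=G0=0 G3=G0|G2=0|0=0 G4=G4|G1=1|1=1 -> 11001
Step 5: G0=NOT G3=NOT 0=1 G1=NOT G0=NOT 1=0 G2=G0=1 G3=G0|G2=1|0=1 G4=G4|G1=1|1=1 -> 10111
Step 6: G0=NOT G3=NOT 1=0 G1=NOT G0=NOT 1=0 G2=G0=1 G3=G0|G2=1|1=1 G4=G4|G1=1|0=1 -> 00111
Step 7: G0=NOT G3=NOT 1=0 G1=NOT G0=NOT 0=1 G2=G0=0 G3=G0|G2=0|1=1 G4=G4|G1=1|0=1 -> 01011

01011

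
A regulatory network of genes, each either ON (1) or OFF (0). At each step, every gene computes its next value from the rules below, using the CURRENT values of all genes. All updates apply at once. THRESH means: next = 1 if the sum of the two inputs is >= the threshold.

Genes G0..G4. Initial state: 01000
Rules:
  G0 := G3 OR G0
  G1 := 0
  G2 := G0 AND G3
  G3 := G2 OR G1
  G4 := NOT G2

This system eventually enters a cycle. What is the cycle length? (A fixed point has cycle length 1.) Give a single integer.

Answer: 1

Derivation:
Step 0: 01000
Step 1: G0=G3|G0=0|0=0 G1=0(const) G2=G0&G3=0&0=0 G3=G2|G1=0|1=1 G4=NOT G2=NOT 0=1 -> 00011
Step 2: G0=G3|G0=1|0=1 G1=0(const) G2=G0&G3=0&1=0 G3=G2|G1=0|0=0 G4=NOT G2=NOT 0=1 -> 10001
Step 3: G0=G3|G0=0|1=1 G1=0(const) G2=G0&G3=1&0=0 G3=G2|G1=0|0=0 G4=NOT G2=NOT 0=1 -> 10001
State from step 3 equals state from step 2 -> cycle length 1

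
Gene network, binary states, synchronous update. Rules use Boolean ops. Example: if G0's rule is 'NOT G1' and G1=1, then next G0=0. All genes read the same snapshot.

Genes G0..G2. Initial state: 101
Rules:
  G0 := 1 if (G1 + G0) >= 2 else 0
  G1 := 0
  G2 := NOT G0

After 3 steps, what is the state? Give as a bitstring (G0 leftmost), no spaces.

Step 1: G0=(0+1>=2)=0 G1=0(const) G2=NOT G0=NOT 1=0 -> 000
Step 2: G0=(0+0>=2)=0 G1=0(const) G2=NOT G0=NOT 0=1 -> 001
Step 3: G0=(0+0>=2)=0 G1=0(const) G2=NOT G0=NOT 0=1 -> 001

001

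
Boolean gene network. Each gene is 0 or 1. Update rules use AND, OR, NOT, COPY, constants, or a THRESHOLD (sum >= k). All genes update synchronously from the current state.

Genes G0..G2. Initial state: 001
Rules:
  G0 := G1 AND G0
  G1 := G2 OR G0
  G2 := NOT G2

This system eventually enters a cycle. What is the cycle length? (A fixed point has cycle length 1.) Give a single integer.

Answer: 2

Derivation:
Step 0: 001
Step 1: G0=G1&G0=0&0=0 G1=G2|G0=1|0=1 G2=NOT G2=NOT 1=0 -> 010
Step 2: G0=G1&G0=1&0=0 G1=G2|G0=0|0=0 G2=NOT G2=NOT 0=1 -> 001
State from step 2 equals state from step 0 -> cycle length 2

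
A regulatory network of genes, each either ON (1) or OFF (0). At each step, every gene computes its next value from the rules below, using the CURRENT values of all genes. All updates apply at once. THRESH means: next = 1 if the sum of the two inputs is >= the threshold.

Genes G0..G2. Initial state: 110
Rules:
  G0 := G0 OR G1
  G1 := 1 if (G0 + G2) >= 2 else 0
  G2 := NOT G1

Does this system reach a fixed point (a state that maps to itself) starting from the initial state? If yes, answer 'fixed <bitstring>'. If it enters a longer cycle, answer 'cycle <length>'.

Step 0: 110
Step 1: G0=G0|G1=1|1=1 G1=(1+0>=2)=0 G2=NOT G1=NOT 1=0 -> 100
Step 2: G0=G0|G1=1|0=1 G1=(1+0>=2)=0 G2=NOT G1=NOT 0=1 -> 101
Step 3: G0=G0|G1=1|0=1 G1=(1+1>=2)=1 G2=NOT G1=NOT 0=1 -> 111
Step 4: G0=G0|G1=1|1=1 G1=(1+1>=2)=1 G2=NOT G1=NOT 1=0 -> 110
Cycle of length 4 starting at step 0 -> no fixed point

Answer: cycle 4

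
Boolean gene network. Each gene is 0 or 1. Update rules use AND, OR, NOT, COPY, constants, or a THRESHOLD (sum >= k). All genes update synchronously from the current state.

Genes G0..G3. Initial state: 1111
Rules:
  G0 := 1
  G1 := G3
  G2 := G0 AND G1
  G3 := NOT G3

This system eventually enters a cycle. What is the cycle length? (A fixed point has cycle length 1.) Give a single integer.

Step 0: 1111
Step 1: G0=1(const) G1=G3=1 G2=G0&G1=1&1=1 G3=NOT G3=NOT 1=0 -> 1110
Step 2: G0=1(const) G1=G3=0 G2=G0&G1=1&1=1 G3=NOT G3=NOT 0=1 -> 1011
Step 3: G0=1(const) G1=G3=1 G2=G0&G1=1&0=0 G3=NOT G3=NOT 1=0 -> 1100
Step 4: G0=1(const) G1=G3=0 G2=G0&G1=1&1=1 G3=NOT G3=NOT 0=1 -> 1011
State from step 4 equals state from step 2 -> cycle length 2

Answer: 2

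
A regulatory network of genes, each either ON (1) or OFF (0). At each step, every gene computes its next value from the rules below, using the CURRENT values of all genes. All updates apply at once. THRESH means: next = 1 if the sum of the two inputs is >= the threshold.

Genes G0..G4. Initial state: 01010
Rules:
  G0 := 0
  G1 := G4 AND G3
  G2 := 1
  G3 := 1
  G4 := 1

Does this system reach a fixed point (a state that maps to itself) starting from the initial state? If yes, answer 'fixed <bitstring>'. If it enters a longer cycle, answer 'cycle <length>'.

Answer: fixed 01111

Derivation:
Step 0: 01010
Step 1: G0=0(const) G1=G4&G3=0&1=0 G2=1(const) G3=1(const) G4=1(const) -> 00111
Step 2: G0=0(const) G1=G4&G3=1&1=1 G2=1(const) G3=1(const) G4=1(const) -> 01111
Step 3: G0=0(const) G1=G4&G3=1&1=1 G2=1(const) G3=1(const) G4=1(const) -> 01111
Fixed point reached at step 2: 01111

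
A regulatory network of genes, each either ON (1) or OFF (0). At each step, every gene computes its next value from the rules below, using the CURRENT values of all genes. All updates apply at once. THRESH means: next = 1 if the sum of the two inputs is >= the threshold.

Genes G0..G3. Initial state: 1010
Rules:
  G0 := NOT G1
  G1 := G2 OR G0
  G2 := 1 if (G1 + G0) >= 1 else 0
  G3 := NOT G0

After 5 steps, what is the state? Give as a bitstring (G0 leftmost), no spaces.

Step 1: G0=NOT G1=NOT 0=1 G1=G2|G0=1|1=1 G2=(0+1>=1)=1 G3=NOT G0=NOT 1=0 -> 1110
Step 2: G0=NOT G1=NOT 1=0 G1=G2|G0=1|1=1 G2=(1+1>=1)=1 G3=NOT G0=NOT 1=0 -> 0110
Step 3: G0=NOT G1=NOT 1=0 G1=G2|G0=1|0=1 G2=(1+0>=1)=1 G3=NOT G0=NOT 0=1 -> 0111
Step 4: G0=NOT G1=NOT 1=0 G1=G2|G0=1|0=1 G2=(1+0>=1)=1 G3=NOT G0=NOT 0=1 -> 0111
Step 5: G0=NOT G1=NOT 1=0 G1=G2|G0=1|0=1 G2=(1+0>=1)=1 G3=NOT G0=NOT 0=1 -> 0111

0111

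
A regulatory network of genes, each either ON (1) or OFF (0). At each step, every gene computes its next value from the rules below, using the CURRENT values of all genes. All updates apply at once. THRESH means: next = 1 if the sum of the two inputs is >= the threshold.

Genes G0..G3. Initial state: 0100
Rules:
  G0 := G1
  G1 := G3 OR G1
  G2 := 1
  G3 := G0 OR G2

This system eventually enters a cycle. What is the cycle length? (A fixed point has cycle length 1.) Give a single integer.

Answer: 1

Derivation:
Step 0: 0100
Step 1: G0=G1=1 G1=G3|G1=0|1=1 G2=1(const) G3=G0|G2=0|0=0 -> 1110
Step 2: G0=G1=1 G1=G3|G1=0|1=1 G2=1(const) G3=G0|G2=1|1=1 -> 1111
Step 3: G0=G1=1 G1=G3|G1=1|1=1 G2=1(const) G3=G0|G2=1|1=1 -> 1111
State from step 3 equals state from step 2 -> cycle length 1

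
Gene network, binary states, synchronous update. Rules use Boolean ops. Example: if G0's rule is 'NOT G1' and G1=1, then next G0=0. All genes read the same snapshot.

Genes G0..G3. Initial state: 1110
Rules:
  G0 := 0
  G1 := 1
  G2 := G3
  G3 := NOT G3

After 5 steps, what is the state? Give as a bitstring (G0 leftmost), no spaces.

Step 1: G0=0(const) G1=1(const) G2=G3=0 G3=NOT G3=NOT 0=1 -> 0101
Step 2: G0=0(const) G1=1(const) G2=G3=1 G3=NOT G3=NOT 1=0 -> 0110
Step 3: G0=0(const) G1=1(const) G2=G3=0 G3=NOT G3=NOT 0=1 -> 0101
Step 4: G0=0(const) G1=1(const) G2=G3=1 G3=NOT G3=NOT 1=0 -> 0110
Step 5: G0=0(const) G1=1(const) G2=G3=0 G3=NOT G3=NOT 0=1 -> 0101

0101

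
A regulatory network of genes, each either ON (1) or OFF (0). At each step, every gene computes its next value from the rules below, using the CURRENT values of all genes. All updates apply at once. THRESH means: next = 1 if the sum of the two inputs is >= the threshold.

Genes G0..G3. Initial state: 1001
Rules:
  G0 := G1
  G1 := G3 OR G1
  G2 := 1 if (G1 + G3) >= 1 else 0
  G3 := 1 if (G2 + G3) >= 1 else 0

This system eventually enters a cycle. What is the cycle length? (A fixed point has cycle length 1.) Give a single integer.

Answer: 1

Derivation:
Step 0: 1001
Step 1: G0=G1=0 G1=G3|G1=1|0=1 G2=(0+1>=1)=1 G3=(0+1>=1)=1 -> 0111
Step 2: G0=G1=1 G1=G3|G1=1|1=1 G2=(1+1>=1)=1 G3=(1+1>=1)=1 -> 1111
Step 3: G0=G1=1 G1=G3|G1=1|1=1 G2=(1+1>=1)=1 G3=(1+1>=1)=1 -> 1111
State from step 3 equals state from step 2 -> cycle length 1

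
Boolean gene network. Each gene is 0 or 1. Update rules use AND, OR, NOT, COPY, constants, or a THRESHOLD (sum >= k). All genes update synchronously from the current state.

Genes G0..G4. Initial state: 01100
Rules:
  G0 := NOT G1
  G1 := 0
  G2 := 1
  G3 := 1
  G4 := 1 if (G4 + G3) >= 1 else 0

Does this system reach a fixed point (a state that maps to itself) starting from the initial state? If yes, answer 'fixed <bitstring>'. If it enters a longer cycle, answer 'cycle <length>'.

Answer: fixed 10111

Derivation:
Step 0: 01100
Step 1: G0=NOT G1=NOT 1=0 G1=0(const) G2=1(const) G3=1(const) G4=(0+0>=1)=0 -> 00110
Step 2: G0=NOT G1=NOT 0=1 G1=0(const) G2=1(const) G3=1(const) G4=(0+1>=1)=1 -> 10111
Step 3: G0=NOT G1=NOT 0=1 G1=0(const) G2=1(const) G3=1(const) G4=(1+1>=1)=1 -> 10111
Fixed point reached at step 2: 10111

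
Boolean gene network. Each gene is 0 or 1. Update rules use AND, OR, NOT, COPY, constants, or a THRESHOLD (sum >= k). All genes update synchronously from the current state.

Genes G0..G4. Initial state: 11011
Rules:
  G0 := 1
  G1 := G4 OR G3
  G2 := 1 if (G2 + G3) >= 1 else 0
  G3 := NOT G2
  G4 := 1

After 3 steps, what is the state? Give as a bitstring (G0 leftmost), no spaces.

Step 1: G0=1(const) G1=G4|G3=1|1=1 G2=(0+1>=1)=1 G3=NOT G2=NOT 0=1 G4=1(const) -> 11111
Step 2: G0=1(const) G1=G4|G3=1|1=1 G2=(1+1>=1)=1 G3=NOT G2=NOT 1=0 G4=1(const) -> 11101
Step 3: G0=1(const) G1=G4|G3=1|0=1 G2=(1+0>=1)=1 G3=NOT G2=NOT 1=0 G4=1(const) -> 11101

11101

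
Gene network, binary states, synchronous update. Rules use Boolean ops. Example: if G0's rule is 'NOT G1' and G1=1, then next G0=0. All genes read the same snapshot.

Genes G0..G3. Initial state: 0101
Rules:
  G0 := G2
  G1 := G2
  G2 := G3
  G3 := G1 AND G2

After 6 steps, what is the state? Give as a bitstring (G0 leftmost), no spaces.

Step 1: G0=G2=0 G1=G2=0 G2=G3=1 G3=G1&G2=1&0=0 -> 0010
Step 2: G0=G2=1 G1=G2=1 G2=G3=0 G3=G1&G2=0&1=0 -> 1100
Step 3: G0=G2=0 G1=G2=0 G2=G3=0 G3=G1&G2=1&0=0 -> 0000
Step 4: G0=G2=0 G1=G2=0 G2=G3=0 G3=G1&G2=0&0=0 -> 0000
Step 5: G0=G2=0 G1=G2=0 G2=G3=0 G3=G1&G2=0&0=0 -> 0000
Step 6: G0=G2=0 G1=G2=0 G2=G3=0 G3=G1&G2=0&0=0 -> 0000

0000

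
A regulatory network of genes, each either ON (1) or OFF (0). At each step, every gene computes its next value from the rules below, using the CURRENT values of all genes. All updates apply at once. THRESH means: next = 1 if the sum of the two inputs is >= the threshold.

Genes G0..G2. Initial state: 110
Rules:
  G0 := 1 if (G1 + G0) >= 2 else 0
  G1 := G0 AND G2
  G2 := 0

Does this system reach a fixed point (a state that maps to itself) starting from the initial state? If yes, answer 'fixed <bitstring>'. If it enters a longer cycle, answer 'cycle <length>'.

Step 0: 110
Step 1: G0=(1+1>=2)=1 G1=G0&G2=1&0=0 G2=0(const) -> 100
Step 2: G0=(0+1>=2)=0 G1=G0&G2=1&0=0 G2=0(const) -> 000
Step 3: G0=(0+0>=2)=0 G1=G0&G2=0&0=0 G2=0(const) -> 000
Fixed point reached at step 2: 000

Answer: fixed 000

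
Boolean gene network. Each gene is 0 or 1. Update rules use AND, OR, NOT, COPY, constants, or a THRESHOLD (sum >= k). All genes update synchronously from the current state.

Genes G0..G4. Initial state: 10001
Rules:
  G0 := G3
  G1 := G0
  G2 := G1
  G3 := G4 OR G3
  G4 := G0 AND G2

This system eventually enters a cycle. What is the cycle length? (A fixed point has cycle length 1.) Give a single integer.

Step 0: 10001
Step 1: G0=G3=0 G1=G0=1 G2=G1=0 G3=G4|G3=1|0=1 G4=G0&G2=1&0=0 -> 01010
Step 2: G0=G3=1 G1=G0=0 G2=G1=1 G3=G4|G3=0|1=1 G4=G0&G2=0&0=0 -> 10110
Step 3: G0=G3=1 G1=G0=1 G2=G1=0 G3=G4|G3=0|1=1 G4=G0&G2=1&1=1 -> 11011
Step 4: G0=G3=1 G1=G0=1 G2=G1=1 G3=G4|G3=1|1=1 G4=G0&G2=1&0=0 -> 11110
Step 5: G0=G3=1 G1=G0=1 G2=G1=1 G3=G4|G3=0|1=1 G4=G0&G2=1&1=1 -> 11111
Step 6: G0=G3=1 G1=G0=1 G2=G1=1 G3=G4|G3=1|1=1 G4=G0&G2=1&1=1 -> 11111
State from step 6 equals state from step 5 -> cycle length 1

Answer: 1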